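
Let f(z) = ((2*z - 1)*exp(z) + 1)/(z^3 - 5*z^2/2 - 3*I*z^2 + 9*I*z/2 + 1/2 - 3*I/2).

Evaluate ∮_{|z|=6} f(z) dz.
By the residue theorem, ∮_C f(z) dz = 2πi · (sum of the residues of f at the poles inside |z| = 6).

The denominator factors as (z - 1 - 2*I)*(z - 1/2)*(z - 1 - I), so the singularities of f are simple poles at z = 1 + 2*I, z = 1/2, z = 1 + I.
  |1 + 2*I|² = 5 < 36 = 6², so this pole is inside the contour.
  |1/2|² = 1/4 < 36 = 6², so this pole is inside the contour.
  |1 + I|² = 2 < 36 = 6², so this pole is inside the contour.

With P(z) = (2*z - 1)*exp(z) + 1 and Q(z) = z^3 - 5*z^2/2 - 3*I*z^2 + 9*I*z/2 + 1/2 - 3*I/2, each pole is simple, so Res(f, z₀) = P(z₀)/Q'(z₀) with Q'(z) = 3*z^2 - 5*z - 6*I*z + 9*I/2.
  Res(f, 1 + 2*I) = P(1 + 2*I)/Q'(1 + 2*I) = (1 + (1 + 4*I)*exp(1 + 2*I))/(-2 + I/2) = -8/17 - 2*I/17 - 2*I*exp(1 + 2*I)
  Res(f, 1/2) = P(1/2)/Q'(1/2) = (1)/(-7/4 + 3*I/2) = -28/85 - 24*I/85
  Res(f, 1 + I) = P(1 + I)/Q'(1 + I) = (1 + (1 + 2*I)*exp(1 + I))/(1 - I/2) = 4/5 + 2*I/5 + 2*I*exp(1 + I)

Sum of residues inside C: -2*I*exp(1 + 2*I) + 2*I*exp(1 + I)
∮_C f(z) dz = 2πi · (-2*I*exp(1 + 2*I) + 2*I*exp(1 + I)) = -4*pi*exp(1 + I) + 4*pi*exp(1 + 2*I)

Final answer: -4*pi*exp(1 + I) + 4*pi*exp(1 + 2*I)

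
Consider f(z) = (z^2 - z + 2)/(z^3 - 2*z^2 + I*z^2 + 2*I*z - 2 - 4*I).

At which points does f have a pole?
The singularities of f are the zeros of the denominator. Factoring,
  z^3 - 2*z^2 + I*z^2 + 2*I*z - 2 - 4*I = (z - 2 + I)*(z - 1 + I)*(z + 1 - I)
so the candidates are z = 2 - I, z = 1 - I, z = -1 + I.

Check the numerator P(z) = z^2 - z + 2 at each one:
  P(2 - I) = 3 - 3*I ≠ 0, so z = 2 - I is a (simple) pole.
  P(1 - I) = 1 - I ≠ 0, so z = 1 - I is a (simple) pole.
  P(-1 + I) = 3 - 3*I ≠ 0, so z = -1 + I is a (simple) pole.

Poles of f: {-1 + I, 1 - I, 2 - I}

Final answer: {-1 + I, 1 - I, 2 - I}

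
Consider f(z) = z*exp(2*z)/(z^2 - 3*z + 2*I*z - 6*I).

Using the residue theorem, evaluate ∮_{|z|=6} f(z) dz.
pi*(-12/13 + 8*I/13)*exp(-4*I) + pi*(12/13 + 18*I/13)*exp(6)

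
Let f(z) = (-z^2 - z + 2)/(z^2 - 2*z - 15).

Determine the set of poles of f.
{-3, 5}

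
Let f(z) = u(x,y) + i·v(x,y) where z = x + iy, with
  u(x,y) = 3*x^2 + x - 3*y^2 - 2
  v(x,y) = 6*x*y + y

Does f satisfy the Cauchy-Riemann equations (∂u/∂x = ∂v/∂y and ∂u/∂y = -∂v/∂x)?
∂u/∂x = 6*x + 1
∂v/∂y = 6*x + 1
∂u/∂y = -6*y
∂v/∂x = 6*y
∂u/∂x = ∂v/∂y and ∂u/∂y = -∂v/∂x hold identically; f is analytic.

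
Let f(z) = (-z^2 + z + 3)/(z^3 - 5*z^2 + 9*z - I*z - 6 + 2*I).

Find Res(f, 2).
1/2 + I/2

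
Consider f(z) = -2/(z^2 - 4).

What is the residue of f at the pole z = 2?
-1/2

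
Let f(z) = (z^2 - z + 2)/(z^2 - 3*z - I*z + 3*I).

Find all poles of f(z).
The singularities of f are the zeros of the denominator. Factoring,
  z^2 - 3*z - I*z + 3*I = (z - I)*(z - 3)
so the candidates are z = I, z = 3.

Check the numerator P(z) = z^2 - z + 2 at each one:
  P(I) = 1 - I ≠ 0, so z = I is a (simple) pole.
  P(3) = 8 ≠ 0, so z = 3 is a (simple) pole.

Poles of f: {I, 3}

Final answer: {I, 3}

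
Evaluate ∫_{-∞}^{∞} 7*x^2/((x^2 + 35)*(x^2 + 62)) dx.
Let f(z) = 7*z^2/((z^2 + 35)*(z^2 + 62)). The denominator has no real zeros and deg Q - deg P = 2 ≥ 2, so the integral of f over the upper semicircle |z| = R tends to 0 as R → ∞. Closing the contour in the upper half-plane,
  ∫_{-∞}^{∞} f(x) dx = 2πi · Σ Res(f, z_k)  over the poles with Im z_k > 0.

Zeros of the denominator: z^2 + 62 = 0 gives z = ±sqrt(62)*I; z^2 + 35 = 0 gives z = ±sqrt(35)*I.
Upper half-plane: z = sqrt(35)*I, z = sqrt(62)*I (simple).

Each pole is a simple zero of Q(z) = z^4 + 97*z^2 + 2170, so Res(f, z₀) = P(z₀)/Q'(z₀) with P(z) = 7*z^2, Q'(z) = 4*z^3 + 194*z:
  Res(f, sqrt(35)*I) = (-245)/(54*sqrt(35)*I) = 7*sqrt(35)*I/54
  Res(f, sqrt(62)*I) = (-434)/(-54*sqrt(62)*I) = -7*sqrt(62)*I/54

Sum of residues: 7*I*(-sqrt(62) + sqrt(35))/54
∫_{-∞}^{∞} f(x) dx = 2πi · (7*I*(-sqrt(62) + sqrt(35))/54) = 7*pi*(-sqrt(35) + sqrt(62))/27

Final answer: 7*pi*(-sqrt(35) + sqrt(62))/27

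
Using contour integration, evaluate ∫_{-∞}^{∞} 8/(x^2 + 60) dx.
Let f(z) = 8/(z^2 + 60). The denominator has no real zeros and deg Q - deg P = 2 ≥ 2, so the integral of f over the upper semicircle |z| = R tends to 0 as R → ∞. Closing the contour in the upper half-plane,
  ∫_{-∞}^{∞} f(x) dx = 2πi · Σ Res(f, z_k)  over the poles with Im z_k > 0.

Zeros of the denominator: z^2 + 60 = 0 gives z = ±2*sqrt(15)*I.
Upper half-plane: z = 2*sqrt(15)*I (simple).

Each pole is a simple zero of Q(z) = z^2 + 60, so Res(f, z₀) = P(z₀)/Q'(z₀) with P(z) = 8, Q'(z) = 2*z:
  Res(f, 2*sqrt(15)*I) = (8)/(4*sqrt(15)*I) = -2*sqrt(15)*I/15

∫_{-∞}^{∞} f(x) dx = 2πi · (-2*sqrt(15)*I/15) = 4*sqrt(15)*pi/15

Final answer: 4*sqrt(15)*pi/15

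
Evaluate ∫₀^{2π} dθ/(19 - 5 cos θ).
Call the integral J. The integrand is 2π-periodic and we integrate over a full period, so shifting θ does not change the value (θ → θ + π flips the sign of the trig term). Hence
  J = ∫₀^{2π} dθ/(19 + 5 cos θ).
Put z = e^{iθ}: then cos θ = (z + 1/z)/2, dθ = dz/(iz), and z runs once counterclockwise around |z| = 1:
  J = ∮_{|z|=1} 1/(19 + 5*(z + 1/z)/2) · dz/(iz) = (2/i) ∮_{|z|=1} dz/(5*z^2 + 38*z + 5).
The roots of 5*z^2 + 38*z + 5 are z = (-19 ± sqrt(19^2 - 5^2))/5, with sqrt(336) = 4*sqrt(21); their product is 1, so only z₊ = -19/5 + 4*sqrt(21)/5 lies inside the unit circle (z₋ = -19/5 - 4*sqrt(21)/5 lies outside).
z₊ is a simple zero of q(z) = 5*z^2 + 38*z + 5, so Res(1/q, z₊) = 1/q'(z₊) with q'(z) = 10*z + 38; and q'(z₊) = 5*(z₊ - z₋) = 8*sqrt(21).
Therefore J = (2/i) · 2πi · 1/(8*sqrt(21)) = 2*pi/(4*sqrt(21)) = sqrt(21)*pi/42

Final answer: sqrt(21)*pi/42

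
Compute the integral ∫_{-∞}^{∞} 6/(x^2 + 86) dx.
Let f(z) = 6/(z^2 + 86). The denominator has no real zeros and deg Q - deg P = 2 ≥ 2, so the integral of f over the upper semicircle |z| = R tends to 0 as R → ∞. Closing the contour in the upper half-plane,
  ∫_{-∞}^{∞} f(x) dx = 2πi · Σ Res(f, z_k)  over the poles with Im z_k > 0.

Zeros of the denominator: z^2 + 86 = 0 gives z = ±sqrt(86)*I.
Upper half-plane: z = sqrt(86)*I (simple).

Each pole is a simple zero of Q(z) = z^2 + 86, so Res(f, z₀) = P(z₀)/Q'(z₀) with P(z) = 6, Q'(z) = 2*z:
  Res(f, sqrt(86)*I) = (6)/(2*sqrt(86)*I) = -3*sqrt(86)*I/86

∫_{-∞}^{∞} f(x) dx = 2πi · (-3*sqrt(86)*I/86) = 3*sqrt(86)*pi/43

Final answer: 3*sqrt(86)*pi/43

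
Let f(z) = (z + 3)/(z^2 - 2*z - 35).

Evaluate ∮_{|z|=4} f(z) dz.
0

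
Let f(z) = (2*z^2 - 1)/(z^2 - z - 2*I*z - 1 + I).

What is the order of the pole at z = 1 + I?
Factor the denominator:
  z^2 - z - 2*I*z - 1 + I = (z - 1 - I)*(z - I)

The numerator P(z) = 2*z^2 - 1 has P(1 + I) = -1 + 4*I ≠ 0, so no factor of (z - 1 - I) cancels.
Near z = 1 + I we can therefore write f(z) = g(z)/(z - 1 - I) with g analytic at 1 + I and g(1 + I) ≠ 0 (g is the numerator divided by the remaining denominator factors).

Hence z = 1 + I is a pole of order 1.

Final answer: 1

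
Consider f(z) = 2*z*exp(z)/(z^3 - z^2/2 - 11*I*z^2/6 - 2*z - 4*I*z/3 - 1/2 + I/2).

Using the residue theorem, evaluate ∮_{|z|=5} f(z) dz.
By the residue theorem, ∮_C f(z) dz = 2πi · (sum of the residues of f at the poles inside |z| = 5).

The denominator factors as (z + 1)*(z - I/3)*(z - 3/2 - 3*I/2), so the singularities of f are simple poles at z = -1, z = I/3, z = 3/2 + 3*I/2.
  |-1|² = 1 < 25 = 5², so this pole is inside the contour.
  |I/3|² = 1/9 < 25 = 5², so this pole is inside the contour.
  |3/2 + 3*I/2|² = 9/2 < 25 = 5², so this pole is inside the contour.

With P(z) = 2*z*exp(z) and Q(z) = z^3 - z^2/2 - 11*I*z^2/6 - 2*z - 4*I*z/3 - 1/2 + I/2, each pole is simple, so Res(f, z₀) = P(z₀)/Q'(z₀) with Q'(z) = 3*z^2 - z - 11*I*z/3 - 2 - 4*I/3.
  Res(f, -1) = P(-1)/Q'(-1) = (-2*exp(-1))/(2 + 7*I/3) = (-36/85 + 42*I/85)*exp(-1)
  Res(f, I/3) = P(I/3)/Q'(I/3) = (2*I*exp(I/3)/3)/(-10/9 - 5*I/3) = (-18/65 - 12*I/65)*exp(I/3)
  Res(f, 3/2 + 3*I/2) = P(3/2 + 3*I/2)/Q'(3/2 + 3*I/2) = ((3 + 3*I)*exp(3/2 + 3*I/2))/(2 + 31*I/6) = (774/1105 - 342*I/1105)*exp(3/2 + 3*I/2)

Sum of residues inside C: (-18/65 - 12*I/65)*exp(I/3) + (-36/85 + 42*I/85)*exp(-1) + (774/1105 - 342*I/1105)*exp(3/2 + 3*I/2)
∮_C f(z) dz = 2πi · ((-18/65 - 12*I/65)*exp(I/3) + (-36/85 + 42*I/85)*exp(-1) + (774/1105 - 342*I/1105)*exp(3/2 + 3*I/2)) = pi*(24/65 - 36*I/65)*exp(I/3) + pi*(-84/85 - 72*I/85)*exp(-1) + pi*(684/1105 + 1548*I/1105)*exp(3/2 + 3*I/2)

Final answer: pi*(24/65 - 36*I/65)*exp(I/3) + pi*(-84/85 - 72*I/85)*exp(-1) + pi*(684/1105 + 1548*I/1105)*exp(3/2 + 3*I/2)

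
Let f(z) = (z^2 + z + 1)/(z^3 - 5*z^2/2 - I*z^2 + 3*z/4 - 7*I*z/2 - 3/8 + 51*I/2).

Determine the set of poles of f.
The singularities of f are the zeros of the denominator. Factoring,
  z^3 - 5*z^2/2 - I*z^2 + 3*z/4 - 7*I*z/2 - 3/8 + 51*I/2 = (z - 3/2 - 3*I)*(z + 2 + 3*I/2)*(z - 3 + I/2)
so the candidates are z = 3/2 + 3*I, z = -2 - 3*I/2, z = 3 - I/2.

Check the numerator P(z) = z^2 + z + 1 at each one:
  P(3/2 + 3*I) = -17/4 + 12*I ≠ 0, so z = 3/2 + 3*I is a (simple) pole.
  P(-2 - 3*I/2) = 3/4 + 9*I/2 ≠ 0, so z = -2 - 3*I/2 is a (simple) pole.
  P(3 - I/2) = 51/4 - 7*I/2 ≠ 0, so z = 3 - I/2 is a (simple) pole.

Poles of f: {-2 - 3*I/2, 3/2 + 3*I, 3 - I/2}

Final answer: {-2 - 3*I/2, 3/2 + 3*I, 3 - I/2}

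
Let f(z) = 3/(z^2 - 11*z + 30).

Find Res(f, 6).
Write f(z) = P(z)/Q(z) with P(z) = 3 and Q(z) = z^2 - 11*z + 30.
The denominator factors as Q(z) = (z - 5)*(z - 6), so z = 6 is a simple zero of Q and P is analytic there; z = 6 is therefore a simple pole and
  Res(f, z₀) = P(z₀)/Q'(z₀).

Q'(z) = 2*z - 11, so Q'(6) = 1.
P(6) = 3.

Res(f, 6) = (3)/(1) = 3

Final answer: 3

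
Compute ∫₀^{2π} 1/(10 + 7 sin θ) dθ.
Call the integral J. The integrand is 2π-periodic and we integrate over a full period, so shifting θ does not change the value (θ → θ + π/2 turns sin θ into cos θ). Hence
  J = ∫₀^{2π} dθ/(10 + 7 cos θ).
Put z = e^{iθ}: then cos θ = (z + 1/z)/2, dθ = dz/(iz), and z runs once counterclockwise around |z| = 1:
  J = ∮_{|z|=1} 1/(10 + 7*(z + 1/z)/2) · dz/(iz) = (2/i) ∮_{|z|=1} dz/(7*z^2 + 20*z + 7).
The roots of 7*z^2 + 20*z + 7 are z = (-10 ± sqrt(10^2 - 7^2))/7, with sqrt(51) = sqrt(51); their product is 1, so only z₊ = -10/7 + sqrt(51)/7 lies inside the unit circle (z₋ = -10/7 - sqrt(51)/7 lies outside).
z₊ is a simple zero of q(z) = 7*z^2 + 20*z + 7, so Res(1/q, z₊) = 1/q'(z₊) with q'(z) = 14*z + 20; and q'(z₊) = 7*(z₊ - z₋) = 2*sqrt(51).
Therefore J = (2/i) · 2πi · 1/(2*sqrt(51)) = 2*pi/(sqrt(51)) = 2*sqrt(51)*pi/51

Final answer: 2*sqrt(51)*pi/51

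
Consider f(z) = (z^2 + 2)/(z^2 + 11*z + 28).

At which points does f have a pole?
The singularities of f are the zeros of the denominator. Factoring,
  z^2 + 11*z + 28 = (z + 4)*(z + 7)
so the candidates are z = -4, z = -7.

Check the numerator P(z) = z^2 + 2 at each one:
  P(-4) = 18 ≠ 0, so z = -4 is a (simple) pole.
  P(-7) = 51 ≠ 0, so z = -7 is a (simple) pole.

Poles of f: {-7, -4}

Final answer: {-7, -4}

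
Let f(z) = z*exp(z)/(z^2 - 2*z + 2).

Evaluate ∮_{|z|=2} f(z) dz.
By the residue theorem, ∮_C f(z) dz = 2πi · (sum of the residues of f at the poles inside |z| = 2).

The denominator factors as (z - 1 + I)*(z - 1 - I), so the singularities of f are simple poles at z = 1 - I, z = 1 + I.
  |1 - I|² = 2 < 4 = 2², so this pole is inside the contour.
  |1 + I|² = 2 < 4 = 2², so this pole is inside the contour.

With P(z) = z*exp(z) and Q(z) = z^2 - 2*z + 2, each pole is simple, so Res(f, z₀) = P(z₀)/Q'(z₀) with Q'(z) = 2*z - 2.
  Res(f, 1 - I) = P(1 - I)/Q'(1 - I) = ((1 - I)*exp(1 - I))/(-2*I) = (1/2 + I/2)*exp(1 - I)
  Res(f, 1 + I) = P(1 + I)/Q'(1 + I) = ((1 + I)*exp(1 + I))/(2*I) = (1/2 - I/2)*exp(1 + I)

Sum of residues inside C: (1/2 + I/2)*exp(1 - I) + (1/2 - I/2)*exp(1 + I)
∮_C f(z) dz = 2πi · ((1/2 + I/2)*exp(1 - I) + (1/2 - I/2)*exp(1 + I)) = pi*(1 + I)*exp(1 + I) + pi*(-1 + I)*exp(1 - I)

Final answer: pi*(1 + I)*exp(1 + I) + pi*(-1 + I)*exp(1 - I)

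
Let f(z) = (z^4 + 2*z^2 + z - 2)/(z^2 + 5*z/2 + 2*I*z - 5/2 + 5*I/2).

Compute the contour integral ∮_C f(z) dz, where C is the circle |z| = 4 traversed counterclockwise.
By the residue theorem, ∮_C f(z) dz = 2πi · (sum of the residues of f at the poles inside |z| = 4).

The denominator factors as (z - 1/2 + I)*(z + 3 + I), so the singularities of f are simple poles at z = 1/2 - I, z = -3 - I.
  |1/2 - I|² = 5/4 < 16 = 4², so this pole is inside the contour.
  |-3 - I|² = 10 < 16 = 4², so this pole is inside the contour.

With P(z) = z^4 + 2*z^2 + z - 2 and Q(z) = z^2 + 5*z/2 + 2*I*z - 5/2 + 5*I/2, each pole is simple, so Res(f, z₀) = P(z₀)/Q'(z₀) with Q'(z) = 2*z + 5/2 + 2*I.
  Res(f, 1/2 - I) = P(1/2 - I)/Q'(1/2 - I) = (-55/16 - 3*I/2)/(7/2) = -55/56 - 3*I/7
  Res(f, -3 - I) = P(-3 - I)/Q'(-3 - I) = (39 + 107*I)/(-7/2) = -78/7 - 214*I/7

Sum of residues inside C: -97/8 - 31*I
∮_C f(z) dz = 2πi · (-97/8 - 31*I) = pi*(62 - 97*I/4)

Final answer: pi*(62 - 97*I/4)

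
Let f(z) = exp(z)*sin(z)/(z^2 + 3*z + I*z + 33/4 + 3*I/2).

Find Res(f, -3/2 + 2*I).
Write f(z) = P(z)/Q(z) with P(z) = exp(z)*sin(z) and Q(z) = z^2 + 3*z + I*z + 33/4 + 3*I/2.
The denominator factors as Q(z) = (z + 3/2 + 3*I)*(z + 3/2 - 2*I), so z = -3/2 + 2*I is a simple zero of Q and P is analytic there; z = -3/2 + 2*I is therefore a simple pole and
  Res(f, z₀) = P(z₀)/Q'(z₀).

Q'(z) = 2*z + 3 + I, so Q'(-3/2 + 2*I) = 5*I.
P(-3/2 + 2*I) = -exp(-3/2 + 2*I)*sin(3/2 - 2*I).

Res(f, -3/2 + 2*I) = (-exp(-3/2 + 2*I)*sin(3/2 - 2*I))/(5*I) = I*exp(-3/2 + 2*I)*sin(3/2 - 2*I)/5

Final answer: I*exp(-3/2 + 2*I)*sin(3/2 - 2*I)/5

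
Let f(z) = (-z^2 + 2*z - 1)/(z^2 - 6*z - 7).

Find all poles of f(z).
{-1, 7}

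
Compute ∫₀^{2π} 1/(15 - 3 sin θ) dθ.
sqrt(6)*pi/18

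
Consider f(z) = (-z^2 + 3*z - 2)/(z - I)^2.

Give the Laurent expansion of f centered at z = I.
Put w = z - (I), i.e. z = w + I. The denominator is w^2, so it suffices to rewrite the numerator in powers of w.

P(z) = -z^2 + 3*z - 2
P(w + I) = -1 + 3*I + (3 - 2*I)*w - w^2

Dividing each term by w^2:
  f = (-1 + 3*I)/w^2 + (3 - 2*I)/w - 1

Substituting back w = z - I:
  f(z) = (-1 + 3*I)/(z - I)^2 + (3 - 2*I)/(z - I) - 1

The series is finite because the numerator is a polynomial; the negative powers form the principal part, and the coefficient of 1/(z - I) gives Res(f, I) = 3 - 2*I.

Final answer: (-1 + 3*I)/(z - I)^2 + (3 - 2*I)/(z - I) - 1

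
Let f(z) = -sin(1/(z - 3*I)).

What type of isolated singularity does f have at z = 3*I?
essential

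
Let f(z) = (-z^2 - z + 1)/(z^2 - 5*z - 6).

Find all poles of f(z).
{-1, 6}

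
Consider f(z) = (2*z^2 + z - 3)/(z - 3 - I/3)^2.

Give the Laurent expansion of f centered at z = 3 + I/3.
Put w = z - (3 + I/3), i.e. z = w + 3 + I/3. The denominator is w^2, so it suffices to rewrite the numerator in powers of w.

P(z) = 2*z^2 + z - 3
P(w + 3 + I/3) = 160/9 + 13*I/3 + (13 + 4*I/3)*w + 2*w^2

Dividing each term by w^2:
  f = (160/9 + 13*I/3)/w^2 + (13 + 4*I/3)/w + 2

Substituting back w = z - 3 - I/3:
  f(z) = (160/9 + 13*I/3)/(z - 3 - I/3)^2 + (13 + 4*I/3)/(z - 3 - I/3) + 2

The series is finite because the numerator is a polynomial; the negative powers form the principal part, and the coefficient of 1/(z - 3 - I/3) gives Res(f, 3 + I/3) = 13 + 4*I/3.

Final answer: (160/9 + 13*I/3)/(z - 3 - I/3)^2 + (13 + 4*I/3)/(z - 3 - I/3) + 2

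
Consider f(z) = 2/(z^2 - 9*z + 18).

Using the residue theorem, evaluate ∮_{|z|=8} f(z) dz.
By the residue theorem, ∮_C f(z) dz = 2πi · (sum of the residues of f at the poles inside |z| = 8).

The denominator factors as (z - 3)*(z - 6), so the singularities of f are simple poles at z = 3, z = 6.
  |3|² = 9 < 64 = 8², so this pole is inside the contour.
  |6|² = 36 < 64 = 8², so this pole is inside the contour.

With P(z) = 2 and Q(z) = z^2 - 9*z + 18, each pole is simple, so Res(f, z₀) = P(z₀)/Q'(z₀) with Q'(z) = 2*z - 9.
  Res(f, 3) = P(3)/Q'(3) = (2)/(-3) = -2/3
  Res(f, 6) = P(6)/Q'(6) = (2)/(3) = 2/3

Sum of residues inside C: 0
∮_C f(z) dz = 2πi · (0) = 0

Final answer: 0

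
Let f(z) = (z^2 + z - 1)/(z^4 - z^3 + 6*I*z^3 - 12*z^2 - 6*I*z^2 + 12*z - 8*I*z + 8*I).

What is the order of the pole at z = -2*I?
3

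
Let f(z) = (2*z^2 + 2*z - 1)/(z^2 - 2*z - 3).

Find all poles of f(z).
The singularities of f are the zeros of the denominator. Factoring,
  z^2 - 2*z - 3 = (z - 3)*(z + 1)
so the candidates are z = 3, z = -1.

Check the numerator P(z) = 2*z^2 + 2*z - 1 at each one:
  P(3) = 23 ≠ 0, so z = 3 is a (simple) pole.
  P(-1) = -1 ≠ 0, so z = -1 is a (simple) pole.

Poles of f: {-1, 3}

Final answer: {-1, 3}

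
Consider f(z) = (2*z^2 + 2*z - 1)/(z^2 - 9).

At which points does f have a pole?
{-3, 3}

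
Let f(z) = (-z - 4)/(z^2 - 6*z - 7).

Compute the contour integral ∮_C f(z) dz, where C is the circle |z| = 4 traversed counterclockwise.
3*I*pi/4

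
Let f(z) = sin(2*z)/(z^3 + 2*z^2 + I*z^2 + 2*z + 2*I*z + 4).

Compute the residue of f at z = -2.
(-3/20 - I/20)*sin(4)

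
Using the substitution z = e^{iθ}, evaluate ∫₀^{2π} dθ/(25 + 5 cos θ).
Let J = ∫₀^{2π} dθ/(25 + 5 cos θ).
Put z = e^{iθ}: then cos θ = (z + 1/z)/2, dθ = dz/(iz), and z runs once counterclockwise around |z| = 1:
  J = ∮_{|z|=1} 1/(25 + 5*(z + 1/z)/2) · dz/(iz) = (2/i) ∮_{|z|=1} dz/(5*z^2 + 50*z + 5).
The roots of 5*z^2 + 50*z + 5 are z = (-25 ± sqrt(25^2 - 5^2))/5, with sqrt(600) = 10*sqrt(6); their product is 1, so only z₊ = -5 + 2*sqrt(6) lies inside the unit circle (z₋ = -5 - 2*sqrt(6) lies outside).
z₊ is a simple zero of q(z) = 5*z^2 + 50*z + 5, so Res(1/q, z₊) = 1/q'(z₊) with q'(z) = 10*z + 50; and q'(z₊) = 5*(z₊ - z₋) = 20*sqrt(6).
Therefore J = (2/i) · 2πi · 1/(20*sqrt(6)) = 2*pi/(10*sqrt(6)) = sqrt(6)*pi/30

Final answer: sqrt(6)*pi/30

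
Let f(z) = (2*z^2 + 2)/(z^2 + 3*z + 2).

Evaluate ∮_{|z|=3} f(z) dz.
-12*I*pi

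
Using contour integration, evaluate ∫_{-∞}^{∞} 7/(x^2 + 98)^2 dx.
sqrt(2)*pi/392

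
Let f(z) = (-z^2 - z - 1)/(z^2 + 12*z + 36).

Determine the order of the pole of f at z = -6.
Factor the denominator:
  z^2 + 12*z + 36 = (z + 6)^2

The numerator P(z) = -z^2 - z - 1 has P(-6) = -31 ≠ 0, so no factor of (z + 6) cancels.
Near z = -6 we can therefore write f(z) = g(z)/(z + 6)^2 with g analytic at -6 and g(-6) ≠ 0 (g is just the numerator).

Hence z = -6 is a pole of order 2.

Final answer: 2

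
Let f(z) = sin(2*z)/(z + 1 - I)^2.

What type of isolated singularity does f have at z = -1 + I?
Write f(z) = g(z)/(z + 1 - I)^2 with g(z) = sin(2*z).
g is entire and g(-1 + I) = -sin(2 - 2*I) ≠ 0, so no factor of (z + 1 - I) cancels: the Laurent expansion of f about z = -1 + I starts at the power -2, i.e. lim_{z→z₀} (z - z₀)^2 f(z) = -sin(2 - 2*I) is finite and nonzero.
So z = -1 + I is a pole of order 2.

Final answer: pole of order 2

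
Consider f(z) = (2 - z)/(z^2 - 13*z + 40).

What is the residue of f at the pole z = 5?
Write f(z) = P(z)/Q(z) with P(z) = 2 - z and Q(z) = z^2 - 13*z + 40.
The denominator factors as Q(z) = (z - 8)*(z - 5), so z = 5 is a simple zero of Q and P is analytic there; z = 5 is therefore a simple pole and
  Res(f, z₀) = P(z₀)/Q'(z₀).

Q'(z) = 2*z - 13, so Q'(5) = -3.
P(5) = -3.

Res(f, 5) = (-3)/(-3) = 1

Final answer: 1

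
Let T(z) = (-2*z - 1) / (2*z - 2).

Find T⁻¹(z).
(2*z - 1)/(2*z + 2)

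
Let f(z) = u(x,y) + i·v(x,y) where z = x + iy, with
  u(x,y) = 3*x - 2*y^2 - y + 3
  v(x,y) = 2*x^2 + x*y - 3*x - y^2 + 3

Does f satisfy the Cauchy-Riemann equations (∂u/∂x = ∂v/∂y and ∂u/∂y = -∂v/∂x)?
∂u/∂x = 3
∂v/∂y = x - 2*y
∂u/∂y = -4*y - 1
∂v/∂x = 4*x + y - 3
∂u/∂x ≠ ∂v/∂y and ∂u/∂y ≠ -∂v/∂x; the Cauchy-Riemann equations are not satisfied, so f is not analytic.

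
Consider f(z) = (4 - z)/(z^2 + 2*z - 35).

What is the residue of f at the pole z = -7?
Write f(z) = P(z)/Q(z) with P(z) = 4 - z and Q(z) = z^2 + 2*z - 35.
The denominator factors as Q(z) = (z + 7)*(z - 5), so z = -7 is a simple zero of Q and P is analytic there; z = -7 is therefore a simple pole and
  Res(f, z₀) = P(z₀)/Q'(z₀).

Q'(z) = 2*z + 2, so Q'(-7) = -12.
P(-7) = 11.

Res(f, -7) = (11)/(-12) = -11/12

Final answer: -11/12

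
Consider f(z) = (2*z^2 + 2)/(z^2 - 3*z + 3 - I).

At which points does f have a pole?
The singularities of f are the zeros of the denominator. Factoring,
  z^2 - 3*z + 3 - I = (z - 2 - I)*(z - 1 + I)
so the candidates are z = 2 + I, z = 1 - I.

Check the numerator P(z) = 2*z^2 + 2 at each one:
  P(2 + I) = 8 + 8*I ≠ 0, so z = 2 + I is a (simple) pole.
  P(1 - I) = 2 - 4*I ≠ 0, so z = 1 - I is a (simple) pole.

Poles of f: {1 - I, 2 + I}

Final answer: {1 - I, 2 + I}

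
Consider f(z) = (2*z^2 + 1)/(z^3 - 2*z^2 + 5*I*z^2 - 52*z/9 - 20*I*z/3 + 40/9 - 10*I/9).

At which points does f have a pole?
The singularities of f are the zeros of the denominator. Factoring,
  z^3 - 2*z^2 + 5*I*z^2 - 52*z/9 - 20*I*z/3 + 40/9 - 10*I/9 = (z - 2/3 + 3*I)*(z - 1 + I)*(z - 1/3 + I)
so the candidates are z = 2/3 - 3*I, z = 1 - I, z = 1/3 - I.

Check the numerator P(z) = 2*z^2 + 1 at each one:
  P(2/3 - 3*I) = -145/9 - 8*I ≠ 0, so z = 2/3 - 3*I is a (simple) pole.
  P(1 - I) = 1 - 4*I ≠ 0, so z = 1 - I is a (simple) pole.
  P(1/3 - I) = -7/9 - 4*I/3 ≠ 0, so z = 1/3 - I is a (simple) pole.

Poles of f: {1/3 - I, 2/3 - 3*I, 1 - I}

Final answer: {1/3 - I, 2/3 - 3*I, 1 - I}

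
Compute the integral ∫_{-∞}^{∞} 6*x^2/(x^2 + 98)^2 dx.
Let f(z) = 6*z^2/(z^2 + 98)^2. The denominator has no real zeros and deg Q - deg P = 2 ≥ 2, so the integral of f over the upper semicircle |z| = R tends to 0 as R → ∞. Closing the contour in the upper half-plane,
  ∫_{-∞}^{∞} f(x) dx = 2πi · Σ Res(f, z_k)  over the poles with Im z_k > 0.

Zeros of the denominator: z^2 + 98 = 0 gives z = ±7*sqrt(2)*I.
Upper half-plane: z = 7*sqrt(2)*I (a pole of order 2).

Write f(z) = g(z)/(z - 7*sqrt(2)*I)^2 with g(z) = 6*z^2/(z + 7*sqrt(2)*I)^2. For a double pole, Res(f, z₀) = g'(z₀):
  g'(z) = 84*sqrt(2)*I*z/(z + 7*sqrt(2)*I)^3
  Res(f, 7*sqrt(2)*I) = g'(7*sqrt(2)*I) = -3*sqrt(2)*I/28

∫_{-∞}^{∞} f(x) dx = 2πi · (-3*sqrt(2)*I/28) = 3*sqrt(2)*pi/14

Final answer: 3*sqrt(2)*pi/14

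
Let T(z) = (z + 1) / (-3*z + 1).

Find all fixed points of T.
T(z) = z means z + 1 = z*(-3*z + 1), i.e.
  -3*z^2 - 1 = 0.
Discriminant: (0)^2 - 4*(-3)*(-1) = -12, so the roots are complex conjugates.
  z = (0 ± I*sqrt(12))/(2*(-3))
Fixed points: {-sqrt(3)*I/3, sqrt(3)*I/3}

Final answer: {-sqrt(3)*I/3, sqrt(3)*I/3}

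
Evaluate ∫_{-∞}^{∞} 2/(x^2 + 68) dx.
sqrt(17)*pi/17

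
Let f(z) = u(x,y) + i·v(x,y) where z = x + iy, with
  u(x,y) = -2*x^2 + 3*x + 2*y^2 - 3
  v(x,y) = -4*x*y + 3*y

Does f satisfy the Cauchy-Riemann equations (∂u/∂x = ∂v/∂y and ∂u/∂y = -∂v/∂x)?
∂u/∂x = 3 - 4*x
∂v/∂y = 3 - 4*x
∂u/∂y = 4*y
∂v/∂x = -4*y
∂u/∂x = ∂v/∂y and ∂u/∂y = -∂v/∂x hold identically; f is analytic.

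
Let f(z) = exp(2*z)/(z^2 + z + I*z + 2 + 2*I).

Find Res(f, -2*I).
Write f(z) = P(z)/Q(z) with P(z) = exp(2*z) and Q(z) = z^2 + z + I*z + 2 + 2*I.
The denominator factors as Q(z) = (z + 2*I)*(z + 1 - I), so z = -2*I is a simple zero of Q and P is analytic there; z = -2*I is therefore a simple pole and
  Res(f, z₀) = P(z₀)/Q'(z₀).

Q'(z) = 2*z + 1 + I, so Q'(-2*I) = 1 - 3*I.
P(-2*I) = exp(-4*I).

Res(f, -2*I) = (exp(-4*I))/(1 - 3*I) = (1/10 + 3*I/10)*exp(-4*I)

Final answer: (1/10 + 3*I/10)*exp(-4*I)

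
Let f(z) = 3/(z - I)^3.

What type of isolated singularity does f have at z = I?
Write f(z) = g(z)/(z - I)^3 with g(z) = 3.
g is entire and g(I) = 3 ≠ 0, so no factor of (z - I) cancels: the Laurent expansion of f about z = I starts at the power -3, i.e. lim_{z→z₀} (z - z₀)^3 f(z) = 3 is finite and nonzero.
So z = I is a pole of order 3.

Final answer: pole of order 3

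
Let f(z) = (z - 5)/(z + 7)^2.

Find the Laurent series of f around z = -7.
Put w = z - (-7), i.e. z = w - 7. The denominator is w^2, so it suffices to rewrite the numerator in powers of w.

P(z) = z - 5
P(w - 7) = -12 + w

Dividing each term by w^2:
  f = -12/w^2 + 1/w

Substituting back w = z + 7:
  f(z) = -12/(z + 7)^2 + 1/(z + 7)

The series is finite because the numerator is a polynomial; the negative powers form the principal part, and the coefficient of 1/(z + 7) gives Res(f, -7) = 1.

Final answer: -12/(z + 7)^2 + 1/(z + 7)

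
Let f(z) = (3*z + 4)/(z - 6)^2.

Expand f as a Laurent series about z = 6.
22/(z - 6)^2 + 3/(z - 6)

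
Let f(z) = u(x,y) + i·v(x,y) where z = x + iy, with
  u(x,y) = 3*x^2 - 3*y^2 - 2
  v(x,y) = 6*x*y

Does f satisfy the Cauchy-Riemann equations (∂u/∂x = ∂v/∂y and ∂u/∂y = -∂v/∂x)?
∂u/∂x = 6*x
∂v/∂y = 6*x
∂u/∂y = -6*y
∂v/∂x = 6*y
∂u/∂x = ∂v/∂y and ∂u/∂y = -∂v/∂x hold identically; f is analytic.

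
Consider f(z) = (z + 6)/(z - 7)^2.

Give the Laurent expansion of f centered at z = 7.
Put w = z - (7), i.e. z = w + 7. The denominator is w^2, so it suffices to rewrite the numerator in powers of w.

P(z) = z + 6
P(w + 7) = 13 + w

Dividing each term by w^2:
  f = 13/w^2 + 1/w

Substituting back w = z - 7:
  f(z) = 13/(z - 7)^2 + 1/(z - 7)

The series is finite because the numerator is a polynomial; the negative powers form the principal part, and the coefficient of 1/(z - 7) gives Res(f, 7) = 1.

Final answer: 13/(z - 7)^2 + 1/(z - 7)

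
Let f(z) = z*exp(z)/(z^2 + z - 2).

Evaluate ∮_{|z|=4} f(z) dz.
By the residue theorem, ∮_C f(z) dz = 2πi · (sum of the residues of f at the poles inside |z| = 4).

The denominator factors as (z - 1)*(z + 2), so the singularities of f are simple poles at z = 1, z = -2.
  |1|² = 1 < 16 = 4², so this pole is inside the contour.
  |-2|² = 4 < 16 = 4², so this pole is inside the contour.

With P(z) = z*exp(z) and Q(z) = z^2 + z - 2, each pole is simple, so Res(f, z₀) = P(z₀)/Q'(z₀) with Q'(z) = 2*z + 1.
  Res(f, 1) = P(1)/Q'(1) = (exp(1))/(3) = exp(1)/3
  Res(f, -2) = P(-2)/Q'(-2) = (-2*exp(-2))/(-3) = 2*exp(-2)/3

Sum of residues inside C: 2*exp(-2)/3 + exp(1)/3
∮_C f(z) dz = 2πi · (2*exp(-2)/3 + exp(1)/3) = 4*I*pi*exp(-2)/3 + 2*exp(1)*I*pi/3

Final answer: 4*I*pi*exp(-2)/3 + 2*exp(1)*I*pi/3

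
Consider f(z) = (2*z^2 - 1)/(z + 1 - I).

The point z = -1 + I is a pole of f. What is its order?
1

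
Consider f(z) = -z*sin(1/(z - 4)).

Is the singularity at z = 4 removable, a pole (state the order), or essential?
Let u = z - 4. Then
  sin(1/u) = Σ_{k≥0} (-1)^k (1)^(2k+1)/((2k+1)!·u^(2k+1)) = 1/u - 1/(6*u^3) + 1/(120*u^5) + ...
which has infinitely many negative powers of u, so sin(1/(z - 4)) has an essential singularity at z = 4.
The extra factor z is a nonzero polynomial; if the product had at most a pole at z = 4, dividing by that polynomial would leave sin(1/(z - 4)) with at most a pole too — contradiction. (Equivalently, the product's Laurent series still has infinitely many negative powers.)
So the singularity is essential.

Final answer: essential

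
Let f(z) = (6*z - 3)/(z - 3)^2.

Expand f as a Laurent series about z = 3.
Put w = z - (3), i.e. z = w + 3. The denominator is w^2, so it suffices to rewrite the numerator in powers of w.

P(z) = 6*z - 3
P(w + 3) = 15 + 6*w

Dividing each term by w^2:
  f = 15/w^2 + 6/w

Substituting back w = z - 3:
  f(z) = 15/(z - 3)^2 + 6/(z - 3)

The series is finite because the numerator is a polynomial; the negative powers form the principal part, and the coefficient of 1/(z - 3) gives Res(f, 3) = 6.

Final answer: 15/(z - 3)^2 + 6/(z - 3)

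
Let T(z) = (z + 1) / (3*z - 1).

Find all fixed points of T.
T(z) = z means z + 1 = z*(3*z - 1), i.e.
  3*z^2 - 2*z - 1 = 0.
Discriminant: (-2)^2 - 4*(3)*(-1) = 16, so the roots are real.
  z = (2 ± sqrt(16))/(2*(3))
Fixed points: {-1/3, 1}

Final answer: {-1/3, 1}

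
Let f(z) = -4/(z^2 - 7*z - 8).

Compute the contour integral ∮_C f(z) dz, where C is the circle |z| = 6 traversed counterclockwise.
By the residue theorem, ∮_C f(z) dz = 2πi · (sum of the residues of f at the poles inside |z| = 6).

The denominator factors as (z - 8)*(z + 1), so the singularities of f are simple poles at z = 8, z = -1.
  |8|² = 64 > 36 = 6², so this pole is outside the contour.
  |-1|² = 1 < 36 = 6², so this pole is inside the contour.

With P(z) = -4 and Q(z) = z^2 - 7*z - 8, each pole is simple, so Res(f, z₀) = P(z₀)/Q'(z₀) with Q'(z) = 2*z - 7.
  Res(f, -1) = P(-1)/Q'(-1) = (-4)/(-9) = 4/9

∮_C f(z) dz = 2πi · (4/9) = 8*I*pi/9

Final answer: 8*I*pi/9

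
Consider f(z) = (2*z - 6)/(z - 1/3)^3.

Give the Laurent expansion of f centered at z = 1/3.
Put w = z - (1/3), i.e. z = w + 1/3. The denominator is w^3, so it suffices to rewrite the numerator in powers of w.

P(z) = 2*z - 6
P(w + 1/3) = -16/3 + 2*w

Dividing each term by w^3:
  f = -16/(3*w^3) + 2/w^2

Substituting back w = z - 1/3:
  f(z) = -16/(3*(z - 1/3)^3) + 2/(z - 1/3)^2

The series is finite because the numerator is a polynomial; the negative powers form the principal part.

Final answer: -16/(3*(z - 1/3)^3) + 2/(z - 1/3)^2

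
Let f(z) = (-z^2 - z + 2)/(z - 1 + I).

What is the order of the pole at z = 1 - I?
Factor the denominator:
  z - 1 + I = (z - 1 + I)

The numerator P(z) = -z^2 - z + 2 has P(1 - I) = 1 + 3*I ≠ 0, so no factor of (z - 1 + I) cancels.
Near z = 1 - I we can therefore write f(z) = g(z)/(z - 1 + I) with g analytic at 1 - I and g(1 - I) ≠ 0 (g is just the numerator).

Hence z = 1 - I is a pole of order 1.

Final answer: 1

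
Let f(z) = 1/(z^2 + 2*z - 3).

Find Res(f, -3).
-1/4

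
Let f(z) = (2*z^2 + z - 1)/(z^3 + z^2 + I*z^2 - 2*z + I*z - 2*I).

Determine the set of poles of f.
{-2, -I, 1}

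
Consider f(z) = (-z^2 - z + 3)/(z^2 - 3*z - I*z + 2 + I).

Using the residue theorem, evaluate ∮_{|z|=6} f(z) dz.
pi*(2 - 8*I)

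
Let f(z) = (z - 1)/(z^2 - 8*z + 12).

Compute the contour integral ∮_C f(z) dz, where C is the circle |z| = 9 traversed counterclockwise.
By the residue theorem, ∮_C f(z) dz = 2πi · (sum of the residues of f at the poles inside |z| = 9).

The denominator factors as (z - 2)*(z - 6), so the singularities of f are simple poles at z = 2, z = 6.
  |2|² = 4 < 81 = 9², so this pole is inside the contour.
  |6|² = 36 < 81 = 9², so this pole is inside the contour.

With P(z) = z - 1 and Q(z) = z^2 - 8*z + 12, each pole is simple, so Res(f, z₀) = P(z₀)/Q'(z₀) with Q'(z) = 2*z - 8.
  Res(f, 2) = P(2)/Q'(2) = (1)/(-4) = -1/4
  Res(f, 6) = P(6)/Q'(6) = (5)/(4) = 5/4

Sum of residues inside C: 1
∮_C f(z) dz = 2πi · (1) = 2*I*pi

Final answer: 2*I*pi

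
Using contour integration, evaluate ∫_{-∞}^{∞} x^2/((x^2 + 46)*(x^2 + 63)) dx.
Let f(z) = z^2/((z^2 + 46)*(z^2 + 63)). The denominator has no real zeros and deg Q - deg P = 2 ≥ 2, so the integral of f over the upper semicircle |z| = R tends to 0 as R → ∞. Closing the contour in the upper half-plane,
  ∫_{-∞}^{∞} f(x) dx = 2πi · Σ Res(f, z_k)  over the poles with Im z_k > 0.

Zeros of the denominator: z^2 + 46 = 0 gives z = ±sqrt(46)*I; z^2 + 63 = 0 gives z = ±3*sqrt(7)*I.
Upper half-plane: z = sqrt(46)*I, z = 3*sqrt(7)*I (simple).

Each pole is a simple zero of Q(z) = z^4 + 109*z^2 + 2898, so Res(f, z₀) = P(z₀)/Q'(z₀) with P(z) = z^2, Q'(z) = 4*z^3 + 218*z:
  Res(f, sqrt(46)*I) = (-46)/(34*sqrt(46)*I) = sqrt(46)*I/34
  Res(f, 3*sqrt(7)*I) = (-63)/(-102*sqrt(7)*I) = -3*sqrt(7)*I/34

Sum of residues: I*(-3*sqrt(7) + sqrt(46))/34
∫_{-∞}^{∞} f(x) dx = 2πi · (I*(-3*sqrt(7) + sqrt(46))/34) = pi*(-sqrt(46) + 3*sqrt(7))/17

Final answer: pi*(-sqrt(46) + 3*sqrt(7))/17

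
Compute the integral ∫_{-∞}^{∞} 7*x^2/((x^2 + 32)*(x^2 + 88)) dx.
Let f(z) = 7*z^2/((z^2 + 32)*(z^2 + 88)). The denominator has no real zeros and deg Q - deg P = 2 ≥ 2, so the integral of f over the upper semicircle |z| = R tends to 0 as R → ∞. Closing the contour in the upper half-plane,
  ∫_{-∞}^{∞} f(x) dx = 2πi · Σ Res(f, z_k)  over the poles with Im z_k > 0.

Zeros of the denominator: z^2 + 88 = 0 gives z = ±2*sqrt(22)*I; z^2 + 32 = 0 gives z = ±4*sqrt(2)*I.
Upper half-plane: z = 4*sqrt(2)*I, z = 2*sqrt(22)*I (simple).

Each pole is a simple zero of Q(z) = z^4 + 120*z^2 + 2816, so Res(f, z₀) = P(z₀)/Q'(z₀) with P(z) = 7*z^2, Q'(z) = 4*z^3 + 240*z:
  Res(f, 4*sqrt(2)*I) = (-224)/(448*sqrt(2)*I) = sqrt(2)*I/4
  Res(f, 2*sqrt(22)*I) = (-616)/(-224*sqrt(22)*I) = -sqrt(22)*I/8

Sum of residues: I*(-sqrt(22) + 2*sqrt(2))/8
∫_{-∞}^{∞} f(x) dx = 2πi · (I*(-sqrt(22) + 2*sqrt(2))/8) = pi*(-2*sqrt(2) + sqrt(22))/4

Final answer: pi*(-2*sqrt(2) + sqrt(22))/4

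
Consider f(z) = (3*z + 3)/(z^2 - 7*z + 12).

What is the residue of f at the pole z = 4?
15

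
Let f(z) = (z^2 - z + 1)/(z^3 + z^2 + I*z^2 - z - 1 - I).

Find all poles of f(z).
The singularities of f are the zeros of the denominator. Factoring,
  z^3 + z^2 + I*z^2 - z - 1 - I = (z + 1)*(z + 1 + I)*(z - 1)
so the candidates are z = -1, z = -1 - I, z = 1.

Check the numerator P(z) = z^2 - z + 1 at each one:
  P(-1) = 3 ≠ 0, so z = -1 is a (simple) pole.
  P(-1 - I) = 2 + 3*I ≠ 0, so z = -1 - I is a (simple) pole.
  P(1) = 1 ≠ 0, so z = 1 is a (simple) pole.

Poles of f: {-1 - I, -1, 1}

Final answer: {-1 - I, -1, 1}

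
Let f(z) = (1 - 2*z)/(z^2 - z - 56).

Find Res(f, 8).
Write f(z) = P(z)/Q(z) with P(z) = 1 - 2*z and Q(z) = z^2 - z - 56.
The denominator factors as Q(z) = (z - 8)*(z + 7), so z = 8 is a simple zero of Q and P is analytic there; z = 8 is therefore a simple pole and
  Res(f, z₀) = P(z₀)/Q'(z₀).

Q'(z) = 2*z - 1, so Q'(8) = 15.
P(8) = -15.

Res(f, 8) = (-15)/(15) = -1

Final answer: -1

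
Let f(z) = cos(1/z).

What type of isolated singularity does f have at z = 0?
essential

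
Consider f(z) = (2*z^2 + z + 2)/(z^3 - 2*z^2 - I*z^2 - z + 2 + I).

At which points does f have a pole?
The singularities of f are the zeros of the denominator. Factoring,
  z^3 - 2*z^2 - I*z^2 - z + 2 + I = (z - 1)*(z + 1)*(z - 2 - I)
so the candidates are z = 1, z = -1, z = 2 + I.

Check the numerator P(z) = 2*z^2 + z + 2 at each one:
  P(1) = 5 ≠ 0, so z = 1 is a (simple) pole.
  P(-1) = 3 ≠ 0, so z = -1 is a (simple) pole.
  P(2 + I) = 10 + 9*I ≠ 0, so z = 2 + I is a (simple) pole.

Poles of f: {-1, 1, 2 + I}

Final answer: {-1, 1, 2 + I}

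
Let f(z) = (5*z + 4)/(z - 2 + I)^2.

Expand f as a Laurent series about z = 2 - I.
Put w = z - (2 - I), i.e. z = w + 2 - I. The denominator is w^2, so it suffices to rewrite the numerator in powers of w.

P(z) = 5*z + 4
P(w + 2 - I) = 14 - 5*I + 5*w

Dividing each term by w^2:
  f = (14 - 5*I)/w^2 + 5/w

Substituting back w = z - 2 + I:
  f(z) = (14 - 5*I)/(z - 2 + I)^2 + 5/(z - 2 + I)

The series is finite because the numerator is a polynomial; the negative powers form the principal part, and the coefficient of 1/(z - 2 + I) gives Res(f, 2 - I) = 5.

Final answer: (14 - 5*I)/(z - 2 + I)^2 + 5/(z - 2 + I)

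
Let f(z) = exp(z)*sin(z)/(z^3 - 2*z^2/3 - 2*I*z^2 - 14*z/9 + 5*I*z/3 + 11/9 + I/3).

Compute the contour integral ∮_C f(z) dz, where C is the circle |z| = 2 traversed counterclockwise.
By the residue theorem, ∮_C f(z) dz = 2πi · (sum of the residues of f at the poles inside |z| = 2).

The denominator factors as (z + 2/3 - I)*(z - 1)*(z - 1/3 - I), so the singularities of f are simple poles at z = -2/3 + I, z = 1, z = 1/3 + I.
  |-2/3 + I|² = 13/9 < 4 = 2², so this pole is inside the contour.
  |1|² = 1 < 4 = 2², so this pole is inside the contour.
  |1/3 + I|² = 10/9 < 4 = 2², so this pole is inside the contour.

With P(z) = exp(z)*sin(z) and Q(z) = z^3 - 2*z^2/3 - 2*I*z^2 - 14*z/9 + 5*I*z/3 + 11/9 + I/3, each pole is simple, so Res(f, z₀) = P(z₀)/Q'(z₀) with Q'(z) = 3*z^2 - 4*z/3 - 4*I*z - 14/9 + 5*I/3.
  Res(f, -2/3 + I) = P(-2/3 + I)/Q'(-2/3 + I) = (-exp(-2/3 + I)*sin(2/3 - I))/(5/3 - I) = (-15/34 - 9*I/34)*exp(-2/3 + I)*sin(2/3 - I)
  Res(f, 1) = P(1)/Q'(1) = (exp(1)*sin(1))/(1/9 - 7*I/3) = exp(1)*(9/442 + 189*I/442)*sin(1)
  Res(f, 1/3 + I) = P(1/3 + I)/Q'(1/3 + I) = (exp(1/3 + I)*sin(1/3 + I))/(-2/3 + I) = (-6/13 - 9*I/13)*exp(1/3 + I)*sin(1/3 + I)

Sum of residues inside C: (-15/34 - 9*I/34)*exp(-2/3 + I)*sin(2/3 - I) + (-6/13 - 9*I/13)*exp(1/3 + I)*sin(1/3 + I) + exp(1)*(9/442 + 189*I/442)*sin(1)
∮_C f(z) dz = 2πi · ((-15/34 - 9*I/34)*exp(-2/3 + I)*sin(2/3 - I) + (-6/13 - 9*I/13)*exp(1/3 + I)*sin(1/3 + I) + exp(1)*(9/442 + 189*I/442)*sin(1)) = pi*(9/17 - 15*I/17)*exp(-2/3 + I)*sin(2/3 - I) + exp(1)*pi*(-189/221 + 9*I/221)*sin(1) + pi*(18/13 - 12*I/13)*exp(1/3 + I)*sin(1/3 + I)

Final answer: pi*(9/17 - 15*I/17)*exp(-2/3 + I)*sin(2/3 - I) + exp(1)*pi*(-189/221 + 9*I/221)*sin(1) + pi*(18/13 - 12*I/13)*exp(1/3 + I)*sin(1/3 + I)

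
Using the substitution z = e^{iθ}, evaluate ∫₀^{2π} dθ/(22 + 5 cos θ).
Let J = ∫₀^{2π} dθ/(22 + 5 cos θ).
Put z = e^{iθ}: then cos θ = (z + 1/z)/2, dθ = dz/(iz), and z runs once counterclockwise around |z| = 1:
  J = ∮_{|z|=1} 1/(22 + 5*(z + 1/z)/2) · dz/(iz) = (2/i) ∮_{|z|=1} dz/(5*z^2 + 44*z + 5).
The roots of 5*z^2 + 44*z + 5 are z = (-22 ± sqrt(22^2 - 5^2))/5, with sqrt(459) = 3*sqrt(51); their product is 1, so only z₊ = -22/5 + 3*sqrt(51)/5 lies inside the unit circle (z₋ = -22/5 - 3*sqrt(51)/5 lies outside).
z₊ is a simple zero of q(z) = 5*z^2 + 44*z + 5, so Res(1/q, z₊) = 1/q'(z₊) with q'(z) = 10*z + 44; and q'(z₊) = 5*(z₊ - z₋) = 6*sqrt(51).
Therefore J = (2/i) · 2πi · 1/(6*sqrt(51)) = 2*pi/(3*sqrt(51)) = 2*sqrt(51)*pi/153

Final answer: 2*sqrt(51)*pi/153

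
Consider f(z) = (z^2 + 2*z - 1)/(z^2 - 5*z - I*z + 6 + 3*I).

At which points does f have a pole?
The singularities of f are the zeros of the denominator. Factoring,
  z^2 - 5*z - I*z + 6 + 3*I = (z - 3)*(z - 2 - I)
so the candidates are z = 3, z = 2 + I.

Check the numerator P(z) = z^2 + 2*z - 1 at each one:
  P(3) = 14 ≠ 0, so z = 3 is a (simple) pole.
  P(2 + I) = 6 + 6*I ≠ 0, so z = 2 + I is a (simple) pole.

Poles of f: {2 + I, 3}

Final answer: {2 + I, 3}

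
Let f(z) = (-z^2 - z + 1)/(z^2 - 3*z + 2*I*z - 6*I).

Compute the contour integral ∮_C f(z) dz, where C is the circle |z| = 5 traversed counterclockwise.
By the residue theorem, ∮_C f(z) dz = 2πi · (sum of the residues of f at the poles inside |z| = 5).

The denominator factors as (z + 2*I)*(z - 3), so the singularities of f are simple poles at z = -2*I, z = 3.
  |-2*I|² = 4 < 25 = 5², so this pole is inside the contour.
  |3|² = 9 < 25 = 5², so this pole is inside the contour.

With P(z) = -z^2 - z + 1 and Q(z) = z^2 - 3*z + 2*I*z - 6*I, each pole is simple, so Res(f, z₀) = P(z₀)/Q'(z₀) with Q'(z) = 2*z - 3 + 2*I.
  Res(f, -2*I) = P(-2*I)/Q'(-2*I) = (5 + 2*I)/(-3 - 2*I) = -19/13 + 4*I/13
  Res(f, 3) = P(3)/Q'(3) = (-11)/(3 + 2*I) = -33/13 + 22*I/13

Sum of residues inside C: -4 + 2*I
∮_C f(z) dz = 2πi · (-4 + 2*I) = pi*(-4 - 8*I)

Final answer: pi*(-4 - 8*I)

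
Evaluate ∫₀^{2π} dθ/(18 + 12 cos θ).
Let J = ∫₀^{2π} dθ/(18 + 12 cos θ).
Put z = e^{iθ}: then cos θ = (z + 1/z)/2, dθ = dz/(iz), and z runs once counterclockwise around |z| = 1:
  J = ∮_{|z|=1} 1/(18 + 12*(z + 1/z)/2) · dz/(iz) = (2/i) ∮_{|z|=1} dz/(12*z^2 + 36*z + 12).
The roots of 12*z^2 + 36*z + 12 are z = (-18 ± sqrt(18^2 - 12^2))/12, with sqrt(180) = 6*sqrt(5); their product is 1, so only z₊ = -3/2 + sqrt(5)/2 lies inside the unit circle (z₋ = -3/2 - sqrt(5)/2 lies outside).
z₊ is a simple zero of q(z) = 12*z^2 + 36*z + 12, so Res(1/q, z₊) = 1/q'(z₊) with q'(z) = 24*z + 36; and q'(z₊) = 12*(z₊ - z₋) = 12*sqrt(5).
Therefore J = (2/i) · 2πi · 1/(12*sqrt(5)) = 2*pi/(6*sqrt(5)) = sqrt(5)*pi/15

Final answer: sqrt(5)*pi/15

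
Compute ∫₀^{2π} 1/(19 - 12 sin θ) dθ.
2*sqrt(217)*pi/217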